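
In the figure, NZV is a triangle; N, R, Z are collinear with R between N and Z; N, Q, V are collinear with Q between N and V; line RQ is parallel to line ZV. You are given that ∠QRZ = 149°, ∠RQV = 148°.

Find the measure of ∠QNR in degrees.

1. ∠NRQ = 31°  [linear pair at R on NZ]
2. ∠NQR = 32°  [linear pair at Q on NV]
3. ∠QNR = 117°  [△NRQ]

∠QNR = 117°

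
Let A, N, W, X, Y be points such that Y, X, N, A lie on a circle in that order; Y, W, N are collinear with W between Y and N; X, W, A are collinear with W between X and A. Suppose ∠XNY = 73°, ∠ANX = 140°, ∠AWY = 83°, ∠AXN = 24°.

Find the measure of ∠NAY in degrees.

∠NAY = 89°

1. ∠XAY = 73°  [same arc YX]
2. ∠NAX = 16°  [△XNA]
3. ∠AWN = 97°  [linear pair at W on YN]
4. ∠AYN = 24°  [△YWA]
5. ∠ANY = 67°  [△NWA]
6. ∠NAY = 89°  [△YNA]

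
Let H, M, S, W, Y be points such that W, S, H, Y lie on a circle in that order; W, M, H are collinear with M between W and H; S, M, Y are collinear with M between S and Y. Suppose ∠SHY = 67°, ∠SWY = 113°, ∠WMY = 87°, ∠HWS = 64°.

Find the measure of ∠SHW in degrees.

1. ∠HMS = 87°  [vertical angles at M]
2. ∠HYS = 64°  [same arc SH]
3. ∠HSY = 49°  [△SHY]
4. ∠SHW = 44°  [△SMH]

∠SHW = 44°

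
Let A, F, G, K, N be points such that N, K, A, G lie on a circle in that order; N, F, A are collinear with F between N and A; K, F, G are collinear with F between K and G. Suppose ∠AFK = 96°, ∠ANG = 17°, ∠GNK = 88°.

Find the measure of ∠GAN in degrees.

∠GAN = 25°

1. ∠GFN = 96°  [vertical angles at F]
2. ∠KGN = 67°  [△NFG]
3. ∠GKN = 25°  [△NKG]
4. ∠GAN = 25°  [same arc NG]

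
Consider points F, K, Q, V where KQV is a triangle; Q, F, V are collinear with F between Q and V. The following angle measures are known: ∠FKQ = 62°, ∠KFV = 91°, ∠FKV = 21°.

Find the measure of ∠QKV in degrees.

1. ∠FVK = 68°  [△KFV]
2. ∠KFQ = 89°  [linear pair at F on QV]
3. ∠KVQ = 68°  [F on ray VQ]
4. ∠FQK = 29°  [△KQF]
5. ∠KQV = 29°  [F on ray QV]
6. ∠QKV = 83°  [△KQV]

∠QKV = 83°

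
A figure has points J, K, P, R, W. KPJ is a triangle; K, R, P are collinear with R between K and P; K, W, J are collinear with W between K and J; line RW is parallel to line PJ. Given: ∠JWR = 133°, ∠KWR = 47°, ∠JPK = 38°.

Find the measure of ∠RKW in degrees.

∠RKW = 95°

1. ∠KJP = 47°  [RW∥PJ, corresponding at W]
2. ∠JKP = 95°  [△KPJ]
3. ∠RKW = 95°  [R on KP, W on KJ]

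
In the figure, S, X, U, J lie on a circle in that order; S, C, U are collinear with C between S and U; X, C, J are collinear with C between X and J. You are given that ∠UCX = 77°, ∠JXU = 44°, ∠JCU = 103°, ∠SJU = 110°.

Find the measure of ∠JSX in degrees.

∠JSX = 95°

1. ∠JCS = 77°  [vertical angles at C]
2. ∠JSU = 44°  [same arc UJ]
3. ∠JUS = 26°  [△SUJ]
4. ∠SJX = 59°  [△SCJ]
5. ∠JXS = 26°  [same arc SJ]
6. ∠JSX = 95°  [△SXJ]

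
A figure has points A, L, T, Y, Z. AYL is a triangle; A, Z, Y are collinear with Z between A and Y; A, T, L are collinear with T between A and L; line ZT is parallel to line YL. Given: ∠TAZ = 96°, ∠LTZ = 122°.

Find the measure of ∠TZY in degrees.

1. ∠ATZ = 58°  [linear pair at T on AL]
2. ∠AZT = 26°  [△AZT]
3. ∠TZY = 154°  [linear pair at Z on AY]

∠TZY = 154°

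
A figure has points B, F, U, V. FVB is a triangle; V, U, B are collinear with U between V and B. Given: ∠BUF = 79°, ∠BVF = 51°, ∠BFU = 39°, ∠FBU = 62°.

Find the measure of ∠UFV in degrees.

1. ∠FUV = 101°  [linear pair at U on VB]
2. ∠FVU = 51°  [U on ray VB]
3. ∠UFV = 28°  [△FVU]

∠UFV = 28°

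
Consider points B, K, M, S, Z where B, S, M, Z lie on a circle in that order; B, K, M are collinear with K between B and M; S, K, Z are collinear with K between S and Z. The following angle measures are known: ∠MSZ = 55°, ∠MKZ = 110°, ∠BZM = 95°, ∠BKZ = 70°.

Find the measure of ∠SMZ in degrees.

∠SMZ = 85°

1. ∠MBZ = 55°  [same arc MZ]
2. ∠BMZ = 30°  [△BMZ]
3. ∠MZS = 40°  [△MKZ]
4. ∠SMZ = 85°  [△SMZ]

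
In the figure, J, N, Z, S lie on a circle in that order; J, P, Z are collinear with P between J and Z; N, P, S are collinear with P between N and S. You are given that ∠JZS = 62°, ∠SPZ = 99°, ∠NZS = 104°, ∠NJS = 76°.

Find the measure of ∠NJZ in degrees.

1. ∠JNS = 62°  [same arc JS]
2. ∠JPN = 99°  [vertical angles at P]
3. ∠NJZ = 19°  [△JPN]

∠NJZ = 19°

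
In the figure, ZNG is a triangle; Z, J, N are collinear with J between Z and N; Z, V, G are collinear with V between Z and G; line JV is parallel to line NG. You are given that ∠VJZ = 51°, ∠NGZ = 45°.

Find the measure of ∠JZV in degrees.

∠JZV = 84°

1. ∠GNZ = 51°  [JV∥NG, corresponding at J]
2. ∠GZN = 84°  [△ZNG]
3. ∠JZV = 84°  [J on ZN, V on ZG]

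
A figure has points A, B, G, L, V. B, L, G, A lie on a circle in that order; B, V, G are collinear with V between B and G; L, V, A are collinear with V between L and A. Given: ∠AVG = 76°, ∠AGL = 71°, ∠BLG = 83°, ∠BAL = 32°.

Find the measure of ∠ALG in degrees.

∠ALG = 44°

1. ∠BVL = 76°  [vertical angles at V]
2. ∠BGL = 32°  [same arc BL]
3. ∠GVL = 104°  [linear pair at V on BG]
4. ∠ALG = 44°  [△LVG]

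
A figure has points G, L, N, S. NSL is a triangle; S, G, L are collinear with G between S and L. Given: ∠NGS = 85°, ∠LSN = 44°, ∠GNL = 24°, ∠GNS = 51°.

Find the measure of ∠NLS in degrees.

∠NLS = 61°

1. ∠LGN = 95°  [linear pair at G on SL]
2. ∠GLN = 61°  [△NGL]
3. ∠NLS = 61°  [G on ray LS]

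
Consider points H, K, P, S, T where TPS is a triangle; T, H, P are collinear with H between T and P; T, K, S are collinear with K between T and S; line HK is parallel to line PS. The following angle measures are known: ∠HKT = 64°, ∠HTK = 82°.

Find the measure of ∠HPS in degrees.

1. ∠KHT = 34°  [△THK]
2. ∠KHP = 146°  [linear pair at H on TP]
3. ∠HPS = 34°  [HK∥PS, co-interior at P–H]

∠HPS = 34°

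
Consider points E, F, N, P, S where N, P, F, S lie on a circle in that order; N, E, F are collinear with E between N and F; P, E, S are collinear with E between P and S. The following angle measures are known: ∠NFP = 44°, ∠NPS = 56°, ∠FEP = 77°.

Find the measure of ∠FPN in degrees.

∠FPN = 115°

1. ∠NSP = 44°  [same arc NP]
2. ∠NFS = 56°  [same arc NS]
3. ∠NES = 77°  [vertical angles at E]
4. ∠FNS = 59°  [△NES]
5. ∠FSN = 65°  [△NFS]
6. ∠FPN = 115°  [cyclic NPFS, opposite ∠P+∠S]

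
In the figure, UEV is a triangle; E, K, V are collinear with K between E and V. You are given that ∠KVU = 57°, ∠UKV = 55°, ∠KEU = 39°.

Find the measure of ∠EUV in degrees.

1. ∠EVU = 57°  [K on ray VE]
2. ∠UEV = 39°  [K on ray EV]
3. ∠EUV = 84°  [△UEV]

∠EUV = 84°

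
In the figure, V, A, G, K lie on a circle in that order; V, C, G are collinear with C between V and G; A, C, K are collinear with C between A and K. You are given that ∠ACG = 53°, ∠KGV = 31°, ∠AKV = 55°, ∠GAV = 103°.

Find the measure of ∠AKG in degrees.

∠AKG = 22°

1. ∠AGV = 55°  [same arc VA]
2. ∠AVG = 22°  [△VAG]
3. ∠AKG = 22°  [same arc AG]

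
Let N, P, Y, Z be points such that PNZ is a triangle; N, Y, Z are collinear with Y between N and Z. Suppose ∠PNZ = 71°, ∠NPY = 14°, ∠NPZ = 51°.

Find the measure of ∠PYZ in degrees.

1. ∠PNY = 71°  [Y on ray NZ]
2. ∠NYP = 95°  [△PNY]
3. ∠PYZ = 85°  [linear pair at Y on NZ]

∠PYZ = 85°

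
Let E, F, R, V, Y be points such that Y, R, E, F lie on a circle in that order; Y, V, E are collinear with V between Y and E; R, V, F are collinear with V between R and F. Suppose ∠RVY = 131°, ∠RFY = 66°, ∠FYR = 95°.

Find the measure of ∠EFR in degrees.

1. ∠EVR = 49°  [linear pair at V on YE]
2. ∠REY = 66°  [same arc YR]
3. ∠FER = 85°  [cyclic YREF, opposite ∠Y+∠E]
4. ∠ERF = 65°  [△RVE]
5. ∠EFR = 30°  [△REF]

∠EFR = 30°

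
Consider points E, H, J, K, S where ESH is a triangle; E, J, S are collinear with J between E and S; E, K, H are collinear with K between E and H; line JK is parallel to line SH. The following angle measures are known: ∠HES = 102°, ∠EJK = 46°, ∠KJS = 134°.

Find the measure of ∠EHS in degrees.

∠EHS = 32°

1. ∠JEK = 102°  [J on ES, K on EH]
2. ∠EKJ = 32°  [△EJK]
3. ∠EHS = 32°  [JK∥SH, corresponding at K]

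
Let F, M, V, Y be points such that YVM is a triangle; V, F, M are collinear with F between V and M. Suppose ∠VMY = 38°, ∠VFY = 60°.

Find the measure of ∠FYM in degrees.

∠FYM = 22°

1. ∠FMY = 38°  [F on ray MV]
2. ∠MFY = 120°  [linear pair at F on VM]
3. ∠FYM = 22°  [△YFM]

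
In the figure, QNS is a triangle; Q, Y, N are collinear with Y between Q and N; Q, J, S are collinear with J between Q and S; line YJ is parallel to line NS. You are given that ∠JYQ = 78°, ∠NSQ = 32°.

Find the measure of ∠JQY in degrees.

∠JQY = 70°

1. ∠QNS = 78°  [YJ∥NS, corresponding at Y]
2. ∠NQS = 70°  [△QNS]
3. ∠JQY = 70°  [Y on QN, J on QS]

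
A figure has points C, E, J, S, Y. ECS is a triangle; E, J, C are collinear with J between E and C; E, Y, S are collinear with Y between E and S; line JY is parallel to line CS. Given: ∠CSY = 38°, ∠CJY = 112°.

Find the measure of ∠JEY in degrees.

1. ∠CSE = 38°  [Y on ray SE]
2. ∠EJY = 68°  [linear pair at J on EC]
3. ∠EYJ = 38°  [JY∥CS, corresponding at Y]
4. ∠JEY = 74°  [△EJY]

∠JEY = 74°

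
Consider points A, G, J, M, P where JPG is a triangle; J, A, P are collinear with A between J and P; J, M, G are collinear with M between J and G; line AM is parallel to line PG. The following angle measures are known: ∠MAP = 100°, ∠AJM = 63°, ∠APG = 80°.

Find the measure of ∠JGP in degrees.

1. ∠JAM = 80°  [linear pair at A on JP]
2. ∠AMJ = 37°  [△JAM]
3. ∠JGP = 37°  [AM∥PG, corresponding at M]

∠JGP = 37°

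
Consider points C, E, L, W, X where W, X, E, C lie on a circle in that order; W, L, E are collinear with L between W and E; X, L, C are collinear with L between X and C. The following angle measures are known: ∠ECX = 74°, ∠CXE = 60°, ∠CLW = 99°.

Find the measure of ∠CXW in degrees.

1. ∠CEX = 46°  [△XEC]
2. ∠CWE = 60°  [same arc EC]
3. ∠WCX = 21°  [△WLC]
4. ∠CWX = 134°  [cyclic WXEC, opposite ∠W+∠E]
5. ∠CXW = 25°  [△WXC]

∠CXW = 25°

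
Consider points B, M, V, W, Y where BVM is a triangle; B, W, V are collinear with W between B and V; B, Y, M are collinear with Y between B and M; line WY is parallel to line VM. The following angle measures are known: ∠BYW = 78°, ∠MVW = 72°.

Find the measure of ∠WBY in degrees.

1. ∠BMV = 78°  [WY∥VM, corresponding at Y]
2. ∠BVM = 72°  [W on ray VB]
3. ∠MBV = 30°  [△BVM]
4. ∠WBY = 30°  [W on BV, Y on BM]

∠WBY = 30°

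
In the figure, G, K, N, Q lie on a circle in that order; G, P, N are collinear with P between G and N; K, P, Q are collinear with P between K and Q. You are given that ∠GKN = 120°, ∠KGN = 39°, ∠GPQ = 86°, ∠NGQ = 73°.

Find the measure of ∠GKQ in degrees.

∠GKQ = 47°

1. ∠GQN = 60°  [cyclic GKNQ, opposite ∠K+∠Q]
2. ∠GNQ = 47°  [△GNQ]
3. ∠GKQ = 47°  [same arc GQ]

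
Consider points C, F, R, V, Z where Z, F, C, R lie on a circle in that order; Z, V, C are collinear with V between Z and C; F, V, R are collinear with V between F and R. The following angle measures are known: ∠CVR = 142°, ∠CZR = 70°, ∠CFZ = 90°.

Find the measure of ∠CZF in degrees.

∠CZF = 18°

1. ∠FVZ = 142°  [vertical angles at V]
2. ∠CFR = 70°  [same arc CR]
3. ∠CVF = 38°  [linear pair at V on ZC]
4. ∠FCZ = 72°  [△FVC]
5. ∠CZF = 18°  [△ZFC]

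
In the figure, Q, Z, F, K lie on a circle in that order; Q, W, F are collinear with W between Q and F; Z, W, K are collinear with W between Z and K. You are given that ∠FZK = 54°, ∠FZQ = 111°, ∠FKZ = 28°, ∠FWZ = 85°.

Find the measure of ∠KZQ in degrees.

1. ∠QFZ = 41°  [△ZWF]
2. ∠FQZ = 28°  [△QZF]
3. ∠QWZ = 95°  [linear pair at W on QF]
4. ∠KZQ = 57°  [△QWZ]

∠KZQ = 57°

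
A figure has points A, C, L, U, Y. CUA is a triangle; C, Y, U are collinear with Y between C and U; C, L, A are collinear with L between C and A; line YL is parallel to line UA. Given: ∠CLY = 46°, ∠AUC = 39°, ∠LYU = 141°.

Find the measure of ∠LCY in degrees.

∠LCY = 95°

1. ∠CAU = 46°  [YL∥UA, corresponding at L]
2. ∠ACU = 95°  [△CUA]
3. ∠LCY = 95°  [Y on CU, L on CA]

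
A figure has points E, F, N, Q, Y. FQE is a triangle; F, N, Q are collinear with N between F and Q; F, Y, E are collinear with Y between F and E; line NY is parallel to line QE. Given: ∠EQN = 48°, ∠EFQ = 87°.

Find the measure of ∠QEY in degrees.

1. ∠EQF = 48°  [N on ray QF]
2. ∠FEQ = 45°  [△FQE]
3. ∠QEY = 45°  [Y on ray EF]

∠QEY = 45°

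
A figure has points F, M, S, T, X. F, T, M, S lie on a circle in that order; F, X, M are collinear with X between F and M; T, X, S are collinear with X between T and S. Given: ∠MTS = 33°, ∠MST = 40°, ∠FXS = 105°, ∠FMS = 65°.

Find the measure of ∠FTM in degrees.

1. ∠MFS = 33°  [same arc MS]
2. ∠FSM = 82°  [△FMS]
3. ∠FTM = 98°  [cyclic FTMS, opposite ∠T+∠S]

∠FTM = 98°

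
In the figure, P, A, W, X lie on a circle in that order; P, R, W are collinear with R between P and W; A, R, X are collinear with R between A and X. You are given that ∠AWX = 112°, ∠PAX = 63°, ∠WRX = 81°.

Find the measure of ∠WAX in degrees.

∠WAX = 32°

1. ∠PWX = 63°  [same arc PX]
2. ∠AXW = 36°  [△WRX]
3. ∠WAX = 32°  [△AWX]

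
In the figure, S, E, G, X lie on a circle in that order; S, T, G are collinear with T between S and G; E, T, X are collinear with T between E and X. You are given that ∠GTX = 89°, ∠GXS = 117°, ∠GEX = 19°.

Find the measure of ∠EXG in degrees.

∠EXG = 47°

1. ∠GSX = 19°  [same arc GX]
2. ∠SGX = 44°  [△SGX]
3. ∠EXG = 47°  [△GTX]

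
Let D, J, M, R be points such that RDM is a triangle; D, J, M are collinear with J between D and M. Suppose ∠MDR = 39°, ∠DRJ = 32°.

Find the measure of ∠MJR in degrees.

1. ∠JDR = 39°  [J on ray DM]
2. ∠DJR = 109°  [△RDJ]
3. ∠MJR = 71°  [linear pair at J on DM]

∠MJR = 71°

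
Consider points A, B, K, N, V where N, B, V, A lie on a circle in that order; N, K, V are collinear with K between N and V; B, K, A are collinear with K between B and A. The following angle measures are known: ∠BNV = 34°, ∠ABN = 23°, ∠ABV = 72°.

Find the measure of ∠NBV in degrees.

∠NBV = 95°

1. ∠AVN = 23°  [same arc NA]
2. ∠ANV = 72°  [same arc VA]
3. ∠NAV = 85°  [△NVA]
4. ∠NBV = 95°  [cyclic NBVA, opposite ∠B+∠A]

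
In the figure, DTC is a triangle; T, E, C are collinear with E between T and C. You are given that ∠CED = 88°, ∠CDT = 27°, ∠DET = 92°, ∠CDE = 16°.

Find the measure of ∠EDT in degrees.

1. ∠DCE = 76°  [△DEC]
2. ∠DCT = 76°  [E on ray CT]
3. ∠CTD = 77°  [△DTC]
4. ∠DTE = 77°  [E on ray TC]
5. ∠EDT = 11°  [△DTE]

∠EDT = 11°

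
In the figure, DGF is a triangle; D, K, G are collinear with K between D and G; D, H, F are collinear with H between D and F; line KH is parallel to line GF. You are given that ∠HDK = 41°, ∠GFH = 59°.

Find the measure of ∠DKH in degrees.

1. ∠FDG = 41°  [K on DG, H on DF]
2. ∠DFG = 59°  [H on ray FD]
3. ∠DGF = 80°  [△DGF]
4. ∠DKH = 80°  [KH∥GF, corresponding at K]

∠DKH = 80°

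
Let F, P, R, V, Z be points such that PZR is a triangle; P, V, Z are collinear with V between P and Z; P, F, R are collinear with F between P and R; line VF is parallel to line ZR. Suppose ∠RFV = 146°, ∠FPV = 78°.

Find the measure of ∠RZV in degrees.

1. ∠PFV = 34°  [linear pair at F on PR]
2. ∠FVP = 68°  [△PVF]
3. ∠FVZ = 112°  [linear pair at V on PZ]
4. ∠RZV = 68°  [VF∥ZR, co-interior at Z–V]

∠RZV = 68°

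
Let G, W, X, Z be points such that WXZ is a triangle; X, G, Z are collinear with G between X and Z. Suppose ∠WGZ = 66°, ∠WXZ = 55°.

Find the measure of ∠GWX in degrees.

∠GWX = 11°

1. ∠WGX = 114°  [linear pair at G on XZ]
2. ∠GXW = 55°  [G on ray XZ]
3. ∠GWX = 11°  [△WXG]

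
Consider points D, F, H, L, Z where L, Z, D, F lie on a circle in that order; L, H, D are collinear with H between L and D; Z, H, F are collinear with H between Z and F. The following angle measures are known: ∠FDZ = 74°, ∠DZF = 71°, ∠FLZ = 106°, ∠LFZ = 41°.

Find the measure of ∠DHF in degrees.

1. ∠DLF = 71°  [same arc DF]
2. ∠FHL = 68°  [△LHF]
3. ∠DHF = 112°  [linear pair at H on LD]

∠DHF = 112°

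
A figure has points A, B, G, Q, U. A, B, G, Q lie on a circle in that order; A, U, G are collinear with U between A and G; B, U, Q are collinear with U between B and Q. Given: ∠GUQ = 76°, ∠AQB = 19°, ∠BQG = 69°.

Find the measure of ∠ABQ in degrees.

1. ∠AUB = 76°  [vertical angles at U]
2. ∠BAG = 69°  [same arc BG]
3. ∠ABQ = 35°  [△AUB]

∠ABQ = 35°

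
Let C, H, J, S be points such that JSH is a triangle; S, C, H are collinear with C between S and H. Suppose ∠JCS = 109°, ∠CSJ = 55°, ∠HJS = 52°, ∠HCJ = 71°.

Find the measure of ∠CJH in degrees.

∠CJH = 36°

1. ∠HSJ = 55°  [C on ray SH]
2. ∠JHS = 73°  [△JSH]
3. ∠CHJ = 73°  [C on ray HS]
4. ∠CJH = 36°  [△JCH]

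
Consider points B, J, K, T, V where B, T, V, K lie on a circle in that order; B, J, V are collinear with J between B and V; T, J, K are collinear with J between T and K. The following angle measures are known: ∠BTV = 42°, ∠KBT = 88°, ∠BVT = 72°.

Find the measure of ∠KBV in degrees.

∠KBV = 22°

1. ∠TBV = 66°  [△BTV]
2. ∠KVT = 92°  [cyclic BTVK, opposite ∠B+∠V]
3. ∠TKV = 66°  [same arc TV]
4. ∠KTV = 22°  [△TVK]
5. ∠KBV = 22°  [same arc VK]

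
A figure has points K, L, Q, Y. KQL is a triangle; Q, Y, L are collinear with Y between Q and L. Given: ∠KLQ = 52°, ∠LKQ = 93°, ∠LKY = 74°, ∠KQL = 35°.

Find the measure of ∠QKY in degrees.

∠QKY = 19°

1. ∠KLY = 52°  [Y on ray LQ]
2. ∠KYL = 54°  [△KYL]
3. ∠KQY = 35°  [Y on ray QL]
4. ∠KYQ = 126°  [linear pair at Y on QL]
5. ∠QKY = 19°  [△KQY]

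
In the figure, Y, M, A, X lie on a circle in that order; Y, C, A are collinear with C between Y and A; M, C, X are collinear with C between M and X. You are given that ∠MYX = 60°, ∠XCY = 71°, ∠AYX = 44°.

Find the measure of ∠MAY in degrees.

1. ∠ACM = 71°  [vertical angles at C]
2. ∠AMX = 44°  [same arc AX]
3. ∠MAY = 65°  [△MCA]

∠MAY = 65°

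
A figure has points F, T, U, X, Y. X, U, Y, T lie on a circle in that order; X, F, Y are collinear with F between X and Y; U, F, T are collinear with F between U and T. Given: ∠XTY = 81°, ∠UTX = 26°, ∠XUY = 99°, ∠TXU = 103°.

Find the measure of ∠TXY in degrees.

1. ∠TUX = 51°  [△XUT]
2. ∠TYX = 51°  [same arc XT]
3. ∠TXY = 48°  [△XYT]

∠TXY = 48°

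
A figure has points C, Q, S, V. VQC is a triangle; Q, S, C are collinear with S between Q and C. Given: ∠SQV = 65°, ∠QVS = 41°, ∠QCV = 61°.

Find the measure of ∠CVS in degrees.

∠CVS = 13°

1. ∠QSV = 74°  [△VQS]
2. ∠SCV = 61°  [S on ray CQ]
3. ∠CSV = 106°  [linear pair at S on QC]
4. ∠CVS = 13°  [△VSC]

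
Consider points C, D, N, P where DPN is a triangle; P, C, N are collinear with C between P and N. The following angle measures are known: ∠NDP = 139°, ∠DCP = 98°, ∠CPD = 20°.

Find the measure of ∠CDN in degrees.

1. ∠DCN = 82°  [linear pair at C on PN]
2. ∠DPN = 20°  [C on ray PN]
3. ∠DNP = 21°  [△DPN]
4. ∠CND = 21°  [C on ray NP]
5. ∠CDN = 77°  [△DCN]

∠CDN = 77°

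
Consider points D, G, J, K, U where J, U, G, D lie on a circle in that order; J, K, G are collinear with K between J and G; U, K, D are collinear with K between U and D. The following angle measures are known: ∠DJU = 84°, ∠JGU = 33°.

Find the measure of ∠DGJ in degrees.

∠DGJ = 63°

1. ∠JDU = 33°  [same arc JU]
2. ∠DUJ = 63°  [△JUD]
3. ∠DGJ = 63°  [same arc JD]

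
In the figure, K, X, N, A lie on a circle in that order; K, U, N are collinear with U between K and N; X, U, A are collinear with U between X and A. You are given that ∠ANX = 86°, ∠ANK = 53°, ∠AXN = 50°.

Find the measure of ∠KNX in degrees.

∠KNX = 33°

1. ∠AKX = 94°  [cyclic KXNA, opposite ∠K+∠N]
2. ∠AXK = 53°  [same arc KA]
3. ∠KAX = 33°  [△KXA]
4. ∠KNX = 33°  [same arc KX]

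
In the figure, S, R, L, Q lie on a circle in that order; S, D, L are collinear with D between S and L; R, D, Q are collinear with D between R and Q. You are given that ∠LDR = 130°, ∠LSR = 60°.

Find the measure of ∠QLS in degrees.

∠QLS = 70°

1. ∠QDS = 130°  [vertical angles at D]
2. ∠LQR = 60°  [same arc RL]
3. ∠LDQ = 50°  [linear pair at D on SL]
4. ∠QLS = 70°  [△LDQ]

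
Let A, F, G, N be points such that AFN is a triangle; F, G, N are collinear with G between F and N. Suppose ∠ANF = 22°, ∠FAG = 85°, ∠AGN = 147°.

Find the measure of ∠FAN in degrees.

∠FAN = 96°

1. ∠AGF = 33°  [linear pair at G on FN]
2. ∠AFG = 62°  [△AFG]
3. ∠AFN = 62°  [G on ray FN]
4. ∠FAN = 96°  [△AFN]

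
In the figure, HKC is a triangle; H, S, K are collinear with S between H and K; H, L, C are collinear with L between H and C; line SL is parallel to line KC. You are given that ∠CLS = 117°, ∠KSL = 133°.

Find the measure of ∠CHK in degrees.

∠CHK = 70°

1. ∠HLS = 63°  [linear pair at L on HC]
2. ∠HSL = 47°  [linear pair at S on HK]
3. ∠LHS = 70°  [△HSL]
4. ∠CHK = 70°  [S on HK, L on HC]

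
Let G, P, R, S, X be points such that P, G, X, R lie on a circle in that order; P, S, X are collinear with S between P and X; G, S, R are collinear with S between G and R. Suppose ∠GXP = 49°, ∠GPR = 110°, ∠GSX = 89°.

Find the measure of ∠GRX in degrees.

∠GRX = 68°

1. ∠RGX = 42°  [△GSX]
2. ∠GXR = 70°  [cyclic PGXR, opposite ∠P+∠X]
3. ∠GRX = 68°  [△GXR]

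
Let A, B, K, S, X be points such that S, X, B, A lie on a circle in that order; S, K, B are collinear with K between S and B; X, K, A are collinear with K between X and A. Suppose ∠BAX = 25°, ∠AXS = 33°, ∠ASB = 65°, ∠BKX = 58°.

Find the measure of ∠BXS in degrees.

∠BXS = 98°

1. ∠BSX = 25°  [same arc XB]
2. ∠AXB = 65°  [same arc BA]
3. ∠SBX = 57°  [△XKB]
4. ∠BXS = 98°  [△SXB]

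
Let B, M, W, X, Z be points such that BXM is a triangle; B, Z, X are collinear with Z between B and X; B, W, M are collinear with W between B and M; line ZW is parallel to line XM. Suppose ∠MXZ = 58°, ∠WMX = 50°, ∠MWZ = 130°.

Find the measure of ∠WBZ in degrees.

1. ∠BXM = 58°  [Z on ray XB]
2. ∠BWZ = 50°  [linear pair at W on BM]
3. ∠BZW = 58°  [ZW∥XM, corresponding at Z]
4. ∠WBZ = 72°  [△BZW]

∠WBZ = 72°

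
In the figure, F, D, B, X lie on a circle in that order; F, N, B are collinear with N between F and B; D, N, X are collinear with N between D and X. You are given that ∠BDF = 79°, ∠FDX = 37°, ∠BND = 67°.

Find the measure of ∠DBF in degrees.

∠DBF = 71°

1. ∠BXF = 101°  [cyclic FDBX, opposite ∠D+∠X]
2. ∠FBX = 37°  [same arc FX]
3. ∠FNX = 67°  [vertical angles at N]
4. ∠BFX = 42°  [△FBX]
5. ∠DXF = 71°  [△FNX]
6. ∠DBF = 71°  [same arc FD]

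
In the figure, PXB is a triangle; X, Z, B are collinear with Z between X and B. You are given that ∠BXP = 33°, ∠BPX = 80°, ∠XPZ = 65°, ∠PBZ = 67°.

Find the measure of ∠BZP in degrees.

1. ∠PXZ = 33°  [Z on ray XB]
2. ∠PZX = 82°  [△PXZ]
3. ∠BZP = 98°  [linear pair at Z on XB]

∠BZP = 98°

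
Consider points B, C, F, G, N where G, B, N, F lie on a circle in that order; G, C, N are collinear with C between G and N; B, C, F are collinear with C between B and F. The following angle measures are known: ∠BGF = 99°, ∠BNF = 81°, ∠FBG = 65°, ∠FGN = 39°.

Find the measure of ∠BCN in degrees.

∠BCN = 125°

1. ∠BFG = 16°  [△GBF]
2. ∠FBN = 39°  [same arc NF]
3. ∠BNG = 16°  [same arc GB]
4. ∠BCN = 125°  [△BCN]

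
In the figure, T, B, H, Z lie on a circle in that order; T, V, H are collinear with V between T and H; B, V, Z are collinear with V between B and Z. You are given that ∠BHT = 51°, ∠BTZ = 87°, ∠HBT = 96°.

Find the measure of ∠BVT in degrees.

1. ∠BZT = 51°  [same arc TB]
2. ∠BTH = 33°  [△TBH]
3. ∠TBZ = 42°  [△TBZ]
4. ∠BVT = 105°  [△TVB]

∠BVT = 105°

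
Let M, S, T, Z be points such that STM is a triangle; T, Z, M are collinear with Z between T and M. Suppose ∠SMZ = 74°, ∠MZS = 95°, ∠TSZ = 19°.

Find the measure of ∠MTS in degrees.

∠MTS = 76°

1. ∠SZT = 85°  [linear pair at Z on TM]
2. ∠STZ = 76°  [△STZ]
3. ∠MTS = 76°  [Z on ray TM]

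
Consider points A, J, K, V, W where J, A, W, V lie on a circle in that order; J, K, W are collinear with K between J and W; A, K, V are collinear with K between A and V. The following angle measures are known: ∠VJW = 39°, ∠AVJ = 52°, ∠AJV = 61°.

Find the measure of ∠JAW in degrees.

1. ∠VAW = 39°  [same arc WV]
2. ∠AWJ = 52°  [same arc JA]
3. ∠AWV = 119°  [cyclic JAWV, opposite ∠J+∠W]
4. ∠AVW = 22°  [△AWV]
5. ∠AJW = 22°  [same arc AW]
6. ∠JAW = 106°  [△JAW]

∠JAW = 106°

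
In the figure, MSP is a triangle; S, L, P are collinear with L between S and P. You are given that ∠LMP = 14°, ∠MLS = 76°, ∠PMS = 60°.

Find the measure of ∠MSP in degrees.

1. ∠MLP = 104°  [linear pair at L on SP]
2. ∠LPM = 62°  [△MLP]
3. ∠MPS = 62°  [L on ray PS]
4. ∠MSP = 58°  [△MSP]

∠MSP = 58°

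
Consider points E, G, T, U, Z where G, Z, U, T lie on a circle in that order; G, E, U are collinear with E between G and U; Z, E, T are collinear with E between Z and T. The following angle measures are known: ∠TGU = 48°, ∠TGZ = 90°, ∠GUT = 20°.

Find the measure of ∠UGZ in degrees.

∠UGZ = 42°

1. ∠TZU = 48°  [same arc UT]
2. ∠TUZ = 90°  [cyclic GZUT, opposite ∠G+∠U]
3. ∠UTZ = 42°  [△ZUT]
4. ∠UGZ = 42°  [same arc ZU]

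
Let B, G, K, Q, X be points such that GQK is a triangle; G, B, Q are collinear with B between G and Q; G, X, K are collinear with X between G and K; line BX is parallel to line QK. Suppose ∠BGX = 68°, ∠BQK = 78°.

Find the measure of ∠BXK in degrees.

1. ∠KGQ = 68°  [B on GQ, X on GK]
2. ∠GQK = 78°  [B on ray QG]
3. ∠GKQ = 34°  [△GQK]
4. ∠BXG = 34°  [BX∥QK, corresponding at X]
5. ∠BXK = 146°  [linear pair at X on GK]

∠BXK = 146°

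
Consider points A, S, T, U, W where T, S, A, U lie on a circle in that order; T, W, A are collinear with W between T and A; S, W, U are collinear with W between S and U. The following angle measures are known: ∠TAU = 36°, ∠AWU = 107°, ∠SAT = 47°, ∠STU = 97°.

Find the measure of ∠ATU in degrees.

∠ATU = 60°

1. ∠TWU = 73°  [linear pair at W on TA]
2. ∠SUT = 47°  [same arc TS]
3. ∠ATU = 60°  [△TWU]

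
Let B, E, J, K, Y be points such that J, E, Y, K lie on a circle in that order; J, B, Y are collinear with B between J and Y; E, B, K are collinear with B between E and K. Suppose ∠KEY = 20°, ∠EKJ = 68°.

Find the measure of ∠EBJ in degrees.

1. ∠EYJ = 68°  [same arc JE]
2. ∠EBY = 92°  [△EBY]
3. ∠EBJ = 88°  [linear pair at B on JY]

∠EBJ = 88°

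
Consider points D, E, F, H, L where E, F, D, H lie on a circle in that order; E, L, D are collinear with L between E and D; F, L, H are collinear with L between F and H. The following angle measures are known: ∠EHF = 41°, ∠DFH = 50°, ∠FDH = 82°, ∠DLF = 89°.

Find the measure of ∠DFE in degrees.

∠DFE = 91°

1. ∠EDF = 41°  [same arc EF]
2. ∠DHF = 48°  [△FDH]
3. ∠DEF = 48°  [same arc FD]
4. ∠DFE = 91°  [△EFD]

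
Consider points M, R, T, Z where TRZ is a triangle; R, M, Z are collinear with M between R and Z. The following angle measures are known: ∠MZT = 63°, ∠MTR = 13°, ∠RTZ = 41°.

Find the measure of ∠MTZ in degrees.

1. ∠RZT = 63°  [M on ray ZR]
2. ∠TRZ = 76°  [△TRZ]
3. ∠MRT = 76°  [M on ray RZ]
4. ∠RMT = 91°  [△TRM]
5. ∠TMZ = 89°  [linear pair at M on RZ]
6. ∠MTZ = 28°  [△TMZ]

∠MTZ = 28°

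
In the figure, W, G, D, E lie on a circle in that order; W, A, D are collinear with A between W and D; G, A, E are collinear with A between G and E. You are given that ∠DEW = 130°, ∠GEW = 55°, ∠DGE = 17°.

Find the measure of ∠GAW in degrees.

∠GAW = 72°

1. ∠GDW = 55°  [same arc WG]
2. ∠DAG = 108°  [△GAD]
3. ∠GAW = 72°  [linear pair at A on WD]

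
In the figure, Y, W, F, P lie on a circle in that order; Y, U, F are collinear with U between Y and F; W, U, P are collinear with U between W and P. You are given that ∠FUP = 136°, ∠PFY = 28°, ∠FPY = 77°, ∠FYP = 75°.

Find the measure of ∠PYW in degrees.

1. ∠PUY = 44°  [linear pair at U on YF]
2. ∠PWY = 28°  [same arc YP]
3. ∠WPY = 61°  [△YUP]
4. ∠PYW = 91°  [△YWP]

∠PYW = 91°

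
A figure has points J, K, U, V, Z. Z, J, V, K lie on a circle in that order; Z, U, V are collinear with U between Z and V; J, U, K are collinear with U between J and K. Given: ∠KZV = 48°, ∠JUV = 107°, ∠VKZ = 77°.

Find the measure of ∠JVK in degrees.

1. ∠KVZ = 55°  [△ZVK]
2. ∠KUZ = 107°  [vertical angles at U]
3. ∠KJZ = 55°  [same arc ZK]
4. ∠JKZ = 25°  [△ZUK]
5. ∠JZK = 100°  [△ZJK]
6. ∠JVK = 80°  [cyclic ZJVK, opposite ∠Z+∠V]

∠JVK = 80°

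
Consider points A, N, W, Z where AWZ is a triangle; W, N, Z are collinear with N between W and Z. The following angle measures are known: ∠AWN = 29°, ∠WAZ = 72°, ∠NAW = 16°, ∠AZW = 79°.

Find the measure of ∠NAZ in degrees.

1. ∠ANW = 135°  [△AWN]
2. ∠AZN = 79°  [N on ray ZW]
3. ∠ANZ = 45°  [linear pair at N on WZ]
4. ∠NAZ = 56°  [△ANZ]

∠NAZ = 56°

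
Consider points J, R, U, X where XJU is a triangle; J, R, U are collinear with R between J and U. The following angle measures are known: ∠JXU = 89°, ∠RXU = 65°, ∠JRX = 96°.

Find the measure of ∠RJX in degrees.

∠RJX = 60°

1. ∠URX = 84°  [linear pair at R on JU]
2. ∠RUX = 31°  [△XRU]
3. ∠JUX = 31°  [R on ray UJ]
4. ∠UJX = 60°  [△XJU]
5. ∠RJX = 60°  [R on ray JU]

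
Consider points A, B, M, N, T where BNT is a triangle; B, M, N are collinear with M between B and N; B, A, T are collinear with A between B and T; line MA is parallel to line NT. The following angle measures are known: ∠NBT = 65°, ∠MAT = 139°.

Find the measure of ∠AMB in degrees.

1. ∠ABM = 65°  [M on BN, A on BT]
2. ∠BAM = 41°  [linear pair at A on BT]
3. ∠AMB = 74°  [△BMA]

∠AMB = 74°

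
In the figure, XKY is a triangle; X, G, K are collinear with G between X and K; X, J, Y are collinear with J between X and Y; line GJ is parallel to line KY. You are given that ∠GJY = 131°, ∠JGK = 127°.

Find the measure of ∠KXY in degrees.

∠KXY = 78°

1. ∠GJX = 49°  [linear pair at J on XY]
2. ∠JGX = 53°  [linear pair at G on XK]
3. ∠GXJ = 78°  [△XGJ]
4. ∠KXY = 78°  [G on XK, J on XY]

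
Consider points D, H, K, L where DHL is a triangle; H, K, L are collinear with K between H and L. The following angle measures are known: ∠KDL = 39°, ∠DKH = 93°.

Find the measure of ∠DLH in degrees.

∠DLH = 54°

1. ∠DKL = 87°  [linear pair at K on HL]
2. ∠DLK = 54°  [△DKL]
3. ∠DLH = 54°  [K on ray LH]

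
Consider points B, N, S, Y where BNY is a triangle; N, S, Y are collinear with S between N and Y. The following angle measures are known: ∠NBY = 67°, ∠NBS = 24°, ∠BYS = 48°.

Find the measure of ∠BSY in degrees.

1. ∠BYN = 48°  [S on ray YN]
2. ∠BNY = 65°  [△BNY]
3. ∠BNS = 65°  [S on ray NY]
4. ∠BSN = 91°  [△BNS]
5. ∠BSY = 89°  [linear pair at S on NY]

∠BSY = 89°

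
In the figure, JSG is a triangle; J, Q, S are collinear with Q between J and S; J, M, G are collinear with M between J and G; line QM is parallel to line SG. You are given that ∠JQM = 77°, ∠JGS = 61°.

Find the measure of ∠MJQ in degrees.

1. ∠GSJ = 77°  [QM∥SG, corresponding at Q]
2. ∠GJS = 42°  [△JSG]
3. ∠MJQ = 42°  [Q on JS, M on JG]

∠MJQ = 42°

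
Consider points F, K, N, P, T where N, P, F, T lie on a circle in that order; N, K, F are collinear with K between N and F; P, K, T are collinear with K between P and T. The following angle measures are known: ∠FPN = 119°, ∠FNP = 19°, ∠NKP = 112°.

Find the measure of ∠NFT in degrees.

1. ∠FTP = 19°  [same arc PF]
2. ∠FKT = 112°  [vertical angles at K]
3. ∠NFT = 49°  [△FKT]

∠NFT = 49°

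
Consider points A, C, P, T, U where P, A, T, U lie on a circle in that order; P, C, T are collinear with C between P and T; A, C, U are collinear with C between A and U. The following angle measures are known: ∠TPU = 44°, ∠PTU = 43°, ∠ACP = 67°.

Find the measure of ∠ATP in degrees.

1. ∠TAU = 44°  [same arc TU]
2. ∠ACT = 113°  [linear pair at C on PT]
3. ∠ATP = 23°  [△ACT]

∠ATP = 23°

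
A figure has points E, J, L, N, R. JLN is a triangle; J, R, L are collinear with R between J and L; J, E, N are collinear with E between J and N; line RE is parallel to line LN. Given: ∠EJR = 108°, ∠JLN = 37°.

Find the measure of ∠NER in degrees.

1. ∠LJN = 108°  [R on JL, E on JN]
2. ∠JNL = 35°  [△JLN]
3. ∠JER = 35°  [RE∥LN, corresponding at E]
4. ∠NER = 145°  [linear pair at E on JN]

∠NER = 145°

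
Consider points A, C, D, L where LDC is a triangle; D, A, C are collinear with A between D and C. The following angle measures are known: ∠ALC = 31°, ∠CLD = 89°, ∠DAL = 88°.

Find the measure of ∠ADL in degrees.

∠ADL = 34°

1. ∠CAL = 92°  [linear pair at A on DC]
2. ∠ACL = 57°  [△LAC]
3. ∠DCL = 57°  [A on ray CD]
4. ∠CDL = 34°  [△LDC]
5. ∠ADL = 34°  [A on ray DC]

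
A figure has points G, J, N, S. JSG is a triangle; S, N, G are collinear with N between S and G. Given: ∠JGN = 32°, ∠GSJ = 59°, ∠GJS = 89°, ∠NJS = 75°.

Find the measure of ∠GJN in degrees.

1. ∠JSN = 59°  [N on ray SG]
2. ∠JNS = 46°  [△JSN]
3. ∠GNJ = 134°  [linear pair at N on SG]
4. ∠GJN = 14°  [△JNG]

∠GJN = 14°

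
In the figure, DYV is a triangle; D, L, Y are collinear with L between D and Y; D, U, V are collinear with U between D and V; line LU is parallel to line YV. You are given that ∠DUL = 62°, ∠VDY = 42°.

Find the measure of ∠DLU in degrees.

∠DLU = 76°

1. ∠DVY = 62°  [LU∥YV, corresponding at U]
2. ∠DYV = 76°  [△DYV]
3. ∠DLU = 76°  [LU∥YV, corresponding at L]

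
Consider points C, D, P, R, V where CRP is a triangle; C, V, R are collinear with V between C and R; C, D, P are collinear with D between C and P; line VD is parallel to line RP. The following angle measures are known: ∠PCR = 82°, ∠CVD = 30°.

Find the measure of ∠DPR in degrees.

1. ∠DCV = 82°  [V on CR, D on CP]
2. ∠CDV = 68°  [△CVD]
3. ∠PDV = 112°  [linear pair at D on CP]
4. ∠DPR = 68°  [VD∥RP, co-interior at P–D]

∠DPR = 68°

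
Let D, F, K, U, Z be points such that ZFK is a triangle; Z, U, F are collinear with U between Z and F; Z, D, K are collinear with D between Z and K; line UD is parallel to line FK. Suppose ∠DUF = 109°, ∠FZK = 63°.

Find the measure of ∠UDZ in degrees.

∠UDZ = 46°

1. ∠DUZ = 71°  [linear pair at U on ZF]
2. ∠DZU = 63°  [U on ZF, D on ZK]
3. ∠UDZ = 46°  [△ZUD]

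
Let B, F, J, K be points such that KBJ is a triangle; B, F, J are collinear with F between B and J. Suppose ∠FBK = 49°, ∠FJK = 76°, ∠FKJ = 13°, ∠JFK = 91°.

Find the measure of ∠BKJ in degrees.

1. ∠JBK = 49°  [F on ray BJ]
2. ∠BJK = 76°  [F on ray JB]
3. ∠BKJ = 55°  [△KBJ]

∠BKJ = 55°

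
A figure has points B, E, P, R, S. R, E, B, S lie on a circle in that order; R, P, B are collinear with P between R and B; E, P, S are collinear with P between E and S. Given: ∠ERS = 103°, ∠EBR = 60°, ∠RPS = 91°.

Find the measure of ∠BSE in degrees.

∠BSE = 74°

1. ∠EBS = 77°  [cyclic REBS, opposite ∠R+∠B]
2. ∠BPE = 91°  [vertical angles at P]
3. ∠BES = 29°  [△EPB]
4. ∠BSE = 74°  [△EBS]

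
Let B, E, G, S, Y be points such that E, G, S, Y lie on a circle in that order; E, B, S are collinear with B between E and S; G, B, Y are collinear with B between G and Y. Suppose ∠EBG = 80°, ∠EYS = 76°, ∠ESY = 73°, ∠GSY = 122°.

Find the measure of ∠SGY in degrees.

1. ∠SBY = 80°  [vertical angles at B]
2. ∠GYS = 27°  [△SBY]
3. ∠SGY = 31°  [△GSY]

∠SGY = 31°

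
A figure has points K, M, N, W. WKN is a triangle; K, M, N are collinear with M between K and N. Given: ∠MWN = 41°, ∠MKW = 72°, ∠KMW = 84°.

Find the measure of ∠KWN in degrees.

∠KWN = 65°

1. ∠NKW = 72°  [M on ray KN]
2. ∠NMW = 96°  [linear pair at M on KN]
3. ∠MNW = 43°  [△WMN]
4. ∠KNW = 43°  [M on ray NK]
5. ∠KWN = 65°  [△WKN]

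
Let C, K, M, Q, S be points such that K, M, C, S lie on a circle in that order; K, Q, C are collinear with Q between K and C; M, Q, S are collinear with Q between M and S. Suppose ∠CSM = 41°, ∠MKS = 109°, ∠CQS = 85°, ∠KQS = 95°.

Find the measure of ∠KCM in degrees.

1. ∠MCS = 71°  [cyclic KMCS, opposite ∠K+∠C]
2. ∠CQM = 95°  [vertical angles at Q]
3. ∠CMS = 68°  [△MCS]
4. ∠KCM = 17°  [△MQC]

∠KCM = 17°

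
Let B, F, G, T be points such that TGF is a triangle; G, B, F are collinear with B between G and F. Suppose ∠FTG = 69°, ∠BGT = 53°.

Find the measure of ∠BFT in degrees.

1. ∠FGT = 53°  [B on ray GF]
2. ∠GFT = 58°  [△TGF]
3. ∠BFT = 58°  [B on ray FG]

∠BFT = 58°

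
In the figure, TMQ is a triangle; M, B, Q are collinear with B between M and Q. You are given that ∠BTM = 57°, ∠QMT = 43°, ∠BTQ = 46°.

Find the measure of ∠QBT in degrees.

1. ∠BMT = 43°  [B on ray MQ]
2. ∠MBT = 80°  [△TMB]
3. ∠QBT = 100°  [linear pair at B on MQ]

∠QBT = 100°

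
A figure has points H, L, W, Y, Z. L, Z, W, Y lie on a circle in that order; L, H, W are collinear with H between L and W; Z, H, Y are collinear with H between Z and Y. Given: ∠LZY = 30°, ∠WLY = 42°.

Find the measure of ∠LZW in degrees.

∠LZW = 72°

1. ∠LWY = 30°  [same arc LY]
2. ∠LYW = 108°  [△LWY]
3. ∠LZW = 72°  [cyclic LZWY, opposite ∠Z+∠Y]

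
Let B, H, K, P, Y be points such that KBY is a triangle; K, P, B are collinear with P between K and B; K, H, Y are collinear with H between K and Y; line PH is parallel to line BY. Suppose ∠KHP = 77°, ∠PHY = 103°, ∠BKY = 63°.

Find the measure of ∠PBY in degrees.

∠PBY = 40°

1. ∠BYK = 77°  [PH∥BY, corresponding at H]
2. ∠KBY = 40°  [△KBY]
3. ∠PBY = 40°  [P on ray BK]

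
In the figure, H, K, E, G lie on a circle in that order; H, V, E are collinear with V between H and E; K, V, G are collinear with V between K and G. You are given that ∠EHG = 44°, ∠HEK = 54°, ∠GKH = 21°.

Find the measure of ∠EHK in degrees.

1. ∠EKG = 44°  [same arc EG]
2. ∠EVK = 82°  [△KVE]
3. ∠HVK = 98°  [linear pair at V on HE]
4. ∠EHK = 61°  [△HVK]

∠EHK = 61°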